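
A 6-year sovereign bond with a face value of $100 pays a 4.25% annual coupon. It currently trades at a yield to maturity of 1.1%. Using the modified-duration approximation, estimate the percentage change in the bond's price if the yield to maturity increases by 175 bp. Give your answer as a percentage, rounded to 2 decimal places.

Periodic yield y = 0.011. Modified duration first:
  t   CF        PV=CF/(1+0.011)^t    t·PV
  1         4.25         4.2038         4.2038
  2         4.25         4.1580         8.3160
  3         4.25         4.1128        12.3383
  4         4.25         4.0680        16.2721
  5         4.25         4.0238        20.1189
  6       104.25        97.6268       585.7609
  Σ                    118.1932       647.0100
P = 118.1932; D_Mac = 5.47417 yrs; D_mod = 5.47417/(1+0.011) = 5.41461 yrs.
ΔP/P ≈ -D_mod · Δy = -5.41461 × (+0.0175) = -0.094756 = -9.4756%.

-9.48%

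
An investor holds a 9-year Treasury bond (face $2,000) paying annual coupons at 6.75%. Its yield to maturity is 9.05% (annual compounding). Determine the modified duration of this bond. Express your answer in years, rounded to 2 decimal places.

6.29 years

Periodic yield y = 0.0905. First find Macaulay duration:
  t   CF        PV=CF/(1+0.0905)^t    t·PV
  1       135.00       123.7964       123.7964
  2       135.00       113.5226       227.0453
  3       135.00       104.1014       312.3043
  4       135.00        95.4621       381.8485
  5       135.00        87.5398       437.6989
  6       135.00        80.2749       481.6494
  7       135.00        73.6129       515.2905
  8       135.00        67.5038       540.0306
  9     2,135.00       978.9643     8,810.6786
  Σ                  1,724.7783    11,830.3425
P = 1,724.7783; Macaulay duration = 11,830.3425 / 1,724.7783 = 6.85905 years.
Modified duration = D_Mac / (1 + y) = 6.85905 / 1.0905 = 6.28982 years.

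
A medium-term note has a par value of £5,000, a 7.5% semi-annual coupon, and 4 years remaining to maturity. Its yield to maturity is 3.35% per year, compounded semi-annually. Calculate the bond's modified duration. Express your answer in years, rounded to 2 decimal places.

Periodic yield y = 0.01675. First find Macaulay duration:
  t   CF        PV=CF/(1+0.01675)^t    t·PV
  1       187.50       184.4111       184.4111
  2       187.50       181.3731       362.7462
  3       187.50       178.3852       535.1555
  4       187.50       175.4464       701.7857
  5       187.50       172.5561       862.7806
  6       187.50       169.7134     1,018.2805
  7       187.50       166.9176     1,168.4229
  8     5,187.50     4,541.9742    36,335.7934
  Σ                  5,770.7771    41,169.3760
P = 5,770.7771; Macaulay duration = 41,169.3760 / 5,770.7771 = 7.13411 half-year periods = 3.56706 years.
Modified duration = D_Mac / (1 + y) = 3.56706 / 1.01675 = 3.50829 years.

3.51 years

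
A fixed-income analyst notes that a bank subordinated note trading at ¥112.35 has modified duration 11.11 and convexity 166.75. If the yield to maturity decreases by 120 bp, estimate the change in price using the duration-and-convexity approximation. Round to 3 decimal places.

+¥16.327

Duration effect: -D_mod·Δy = -11.11 × (-0.012) = +0.133320
Convexity effect: ½·C·(Δy)² = 0.5 × 166.75 × (-0.012)² = +0.0120060
ΔP/P ≈ +0.133320 + 0.0120060 = +0.145326
ΔP ≈ 112.35 × (+0.145326) = +16.3273761.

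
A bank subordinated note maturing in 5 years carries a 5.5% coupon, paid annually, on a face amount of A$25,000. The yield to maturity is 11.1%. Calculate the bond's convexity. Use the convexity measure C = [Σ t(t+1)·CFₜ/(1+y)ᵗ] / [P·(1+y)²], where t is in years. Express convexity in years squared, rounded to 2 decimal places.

20.69

With y = 0.111:
  t   CF        PV=CF/(1+0.111)^t    t·PV        t(t+1)·PV
  1     1,375.00     1,237.6238     1,237.6238       2,475.2475
  2     1,375.00     1,113.9728     2,227.9456       6,683.8367
  3     1,375.00     1,002.6758     3,008.0273      12,032.1093
  4     1,375.00       902.4984     3,609.9938      18,049.9689
  5    26,375.00    15,581.9632    77,909.8159     467,458.8952
  Σ                 19,838.7339    87,993.4063     506,700.0576
P = 19,838.7339.
Convexity = Σ t(t+1)·PV / [P·(1+y)²] = 506,700.0576 / (19,838.7339 × 1.234321) = 20.69231.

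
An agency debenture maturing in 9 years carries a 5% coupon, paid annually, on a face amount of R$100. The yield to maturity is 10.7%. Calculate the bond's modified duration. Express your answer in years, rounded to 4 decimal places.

6.3947 years

Periodic yield y = 0.107. First find Macaulay duration:
  t   CF        PV=CF/(1+0.107)^t    t·PV
  1         5.00         4.5167         4.5167
  2         5.00         4.0801         8.1603
  3         5.00         3.6858        11.0573
  4         5.00         3.3295        13.3180
  5         5.00         3.0077        15.0384
  6         5.00         2.7170        16.3018
  7         5.00         2.4544        17.1805
  8         5.00         2.2171        17.7370
  9       105.00        42.0592       378.5325
  Σ                     68.0674       481.8424
P = 68.0674; Macaulay duration = 481.8424 / 68.0674 = 7.07890 years.
Modified duration = D_Mac / (1 + y) = 7.07890 / 1.107 = 6.39467 years.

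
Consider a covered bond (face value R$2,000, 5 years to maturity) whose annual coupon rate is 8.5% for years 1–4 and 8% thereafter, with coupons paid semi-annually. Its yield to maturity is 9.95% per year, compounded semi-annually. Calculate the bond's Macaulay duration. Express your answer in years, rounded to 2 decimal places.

Periodic yield y = 0.04975. Discount each cash flow and weight by its period:
  t   CF        PV=CF/(1+0.04975)^t    t·PV
  1        85.00        80.9717        80.9717
  2        85.00        77.1342       154.2685
  3        85.00        73.4787       220.4360
  4        85.00        69.9963       279.9854
  5        85.00        66.6791       333.3953
  6        85.00        63.5190       381.1140
  7        85.00        60.5087       423.5608
  8        85.00        57.6410       461.1284
  9        80.00        51.6793       465.1141
  10    2,080.00     1,279.9839    12,799.8388
  Σ                  1,881.5919    15,599.8130
Price P = Σ PV = 1,881.5919.
Macaulay duration = Σ(t·PV) / P = 15,599.8130 / 1,881.5919 = 8.29075 half-year periods.
In years: 8.29075 / 2 = 4.14538 years.

4.15 years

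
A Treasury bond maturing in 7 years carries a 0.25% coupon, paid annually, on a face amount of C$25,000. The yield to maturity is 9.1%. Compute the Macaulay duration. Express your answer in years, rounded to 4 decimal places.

Periodic yield y = 0.091. Discount each cash flow and weight by its year:
  t   CF        PV=CF/(1+0.091)^t    t·PV
  1        62.50        57.2869        57.2869
  2        62.50        52.5086       105.0172
  3        62.50        48.1289       144.3866
  4        62.50        44.1145       176.4579
  5        62.50        40.4349       202.1744
  6        62.50        37.0622       222.3734
  7    25,062.50    13,622.3218    95,356.2527
  Σ                 13,901.8578    96,263.9491
Price P = Σ PV = 13,901.8578.
Macaulay duration = Σ(t·PV) / P = 96,263.9491 / 13,901.8578 = 6.92454 years.

6.9245 years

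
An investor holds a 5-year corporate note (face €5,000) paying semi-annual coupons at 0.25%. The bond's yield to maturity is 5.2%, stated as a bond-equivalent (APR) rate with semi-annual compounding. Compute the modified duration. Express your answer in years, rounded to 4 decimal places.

4.8414 years

Periodic yield y = 0.026. First find Macaulay duration:
  t   CF        PV=CF/(1+0.026)^t    t·PV
  1         6.25         6.0916         6.0916
  2         6.25         5.9372        11.8745
  3         6.25         5.7868        17.3604
  4         6.25         5.6401        22.5606
  5         6.25         5.4972        27.4861
  6         6.25         5.3579        32.1475
  7         6.25         5.2221        36.5550
  8         6.25         5.0898        40.7184
  9         6.25         4.9608        44.6474
  10    5,006.25     3,872.9236    38,729.2356
  Σ                  3,922.5073    38,968.6771
P = 3,922.5073; Macaulay duration = 38,968.6771 / 3,922.5073 = 9.93463 half-year periods = 4.96732 years.
Modified duration = D_Mac / (1 + y) = 4.96732 / 1.026 = 4.84144 years.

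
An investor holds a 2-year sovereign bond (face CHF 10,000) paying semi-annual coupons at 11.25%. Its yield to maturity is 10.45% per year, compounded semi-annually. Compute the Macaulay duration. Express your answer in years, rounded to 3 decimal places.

1.847 years

Periodic yield y = 0.05225. Discount each cash flow and weight by its period:
  t   CF        PV=CF/(1+0.05225)^t    t·PV
  1       562.50       534.5688       534.5688
  2       562.50       508.0245     1,016.0490
  3       562.50       482.7983     1,448.3949
  4    10,562.50     8,615.7083    34,462.8330
  Σ                 10,141.0998    37,461.8457
Price P = Σ PV = 10,141.0998.
Macaulay duration = Σ(t·PV) / P = 37,461.8457 / 10,141.0998 = 3.69406 half-year periods.
In years: 3.69406 / 2 = 1.84703 years.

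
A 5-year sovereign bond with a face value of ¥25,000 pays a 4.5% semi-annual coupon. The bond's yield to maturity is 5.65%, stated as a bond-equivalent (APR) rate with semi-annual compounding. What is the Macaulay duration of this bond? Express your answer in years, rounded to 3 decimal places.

4.518 years

Periodic yield y = 0.02825. Discount each cash flow and weight by its period:
  t   CF        PV=CF/(1+0.02825)^t    t·PV
  1       562.50       547.0460       547.0460
  2       562.50       532.0165     1,064.0330
  3       562.50       517.3999     1,552.1998
  4       562.50       503.1850     2,012.7399
  5       562.50       489.3605     2,446.8026
  6       562.50       475.9159     2,855.4954
  7       562.50       462.8407     3,239.8846
  8       562.50       450.1246     3,600.9971
  9       562.50       437.7580     3,939.8217
  10   25,562.50    19,347.1119   193,471.1190
  Σ                 23,762.7589   214,730.1390
Price P = Σ PV = 23,762.7589.
Macaulay duration = Σ(t·PV) / P = 214,730.1390 / 23,762.7589 = 9.03641 half-year periods.
In years: 9.03641 / 2 = 4.51821 years.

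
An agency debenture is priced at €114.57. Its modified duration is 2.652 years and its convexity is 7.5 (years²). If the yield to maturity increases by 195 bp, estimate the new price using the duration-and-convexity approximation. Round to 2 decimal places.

€108.81

Duration effect: -D_mod·Δy = -2.652 × (+0.0195) = -0.051714
Convexity effect: ½·C·(Δy)² = 0.5 × 7.5 × (0.0195)² = +0.0014259375
ΔP/P ≈ -0.051714 + 0.0014259375 = -0.0502880625
New price ≈ 114.57 × (1 - 0.0502880625) = 108.808496679375.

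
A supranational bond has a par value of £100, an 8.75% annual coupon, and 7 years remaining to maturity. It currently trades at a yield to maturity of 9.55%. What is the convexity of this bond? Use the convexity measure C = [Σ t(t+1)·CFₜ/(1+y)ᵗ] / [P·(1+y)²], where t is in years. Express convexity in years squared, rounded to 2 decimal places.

With y = 0.0955:
  t   CF        PV=CF/(1+0.0955)^t    t·PV        t(t+1)·PV
  1         8.75         7.9872         7.9872          15.9744
  2         8.75         7.2909        14.5819          43.7456
  3         8.75         6.6554        19.9661          79.8642
  4         8.75         6.0752        24.3007         121.5034
  5         8.75         5.5456        27.7278         166.3671
  6         8.75         5.0621        30.3728         212.6097
  7       108.75        57.4305       402.0135       3,216.1080
  Σ                     96.0469       526.9500       3,856.1724
P = 96.0469.
Convexity = Σ t(t+1)·PV / [P·(1+y)²] = 3,856.1724 / (96.0469 × 1.200120) = 33.45403.

33.45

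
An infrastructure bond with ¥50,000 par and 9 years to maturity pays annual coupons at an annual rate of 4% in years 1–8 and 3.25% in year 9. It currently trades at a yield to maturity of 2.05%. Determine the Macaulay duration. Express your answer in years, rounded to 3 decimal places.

Periodic yield y = 0.0205. Discount each cash flow and weight by its year:
  t   CF        PV=CF/(1+0.0205)^t    t·PV
  1     2,000.00     1,959.8236     1,959.8236
  2     2,000.00     1,920.4543     3,840.9086
  3     2,000.00     1,881.8758     5,645.6275
  4     2,000.00     1,844.0724     7,376.2895
  5     2,000.00     1,807.0283     9,035.1414
  6     2,000.00     1,770.7284    10,624.3701
  7     2,000.00     1,735.1576    12,146.1034
  8     2,000.00     1,700.3014    13,602.4115
  9    51,625.00    43,007.3797   387,066.4173
  Σ                 57,626.8215   451,297.0929
Price P = Σ PV = 57,626.8215.
Macaulay duration = Σ(t·PV) / P = 451,297.0929 / 57,626.8215 = 7.83137 years.

7.831 years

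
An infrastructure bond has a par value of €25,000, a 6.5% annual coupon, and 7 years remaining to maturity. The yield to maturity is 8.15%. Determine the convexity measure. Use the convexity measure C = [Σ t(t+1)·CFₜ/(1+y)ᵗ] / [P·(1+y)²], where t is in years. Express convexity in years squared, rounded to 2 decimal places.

With y = 0.0815:
  t   CF        PV=CF/(1+0.0815)^t    t·PV        t(t+1)·PV
  1     1,625.00     1,502.5428     1,502.5428       3,005.0855
  2     1,625.00     1,389.3137     2,778.6274       8,335.8822
  3     1,625.00     1,284.6174     3,853.8521      15,415.4086
  4     1,625.00     1,187.8108     4,751.2432      23,756.2160
  5     1,625.00     1,098.2994     5,491.4970      32,948.9820
  6     1,625.00     1,015.5334     6,093.2006      42,652.4039
  7    26,625.00    15,385.2285   107,696.5993     861,572.7946
  Σ                 22,863.3459   132,167.5624     987,686.7728
P = 22,863.3459.
Convexity = Σ t(t+1)·PV / [P·(1+y)²] = 987,686.7728 / (22,863.3459 × 1.169642) = 36.93400.

36.93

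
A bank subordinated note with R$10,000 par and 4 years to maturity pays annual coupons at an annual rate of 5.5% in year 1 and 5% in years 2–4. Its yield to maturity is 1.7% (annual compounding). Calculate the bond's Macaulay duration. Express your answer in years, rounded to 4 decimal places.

Periodic yield y = 0.017. Discount each cash flow and weight by its year:
  t   CF        PV=CF/(1+0.017)^t    t·PV
  1       550.00       540.8063       540.8063
  2       500.00       483.4239       966.8478
  3       500.00       475.3430     1,426.0291
  4    10,500.00     9,815.3431    39,261.3726
  Σ                 11,314.9164    42,195.0558
Price P = Σ PV = 11,314.9164.
Macaulay duration = Σ(t·PV) / P = 42,195.0558 / 11,314.9164 = 3.72915 years.

3.7292 years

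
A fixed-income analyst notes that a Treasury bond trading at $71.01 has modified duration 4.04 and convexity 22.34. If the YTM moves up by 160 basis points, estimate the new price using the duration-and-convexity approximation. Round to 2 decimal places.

$66.62

Duration effect: -D_mod·Δy = -4.04 × (+0.016) = -0.064640
Convexity effect: ½·C·(Δy)² = 0.5 × 22.34 × (0.016)² = +0.00285952
ΔP/P ≈ -0.064640 + 0.00285952 = -0.06178048
New price ≈ 71.01 × (1 - 0.06178048) = 66.6229681152.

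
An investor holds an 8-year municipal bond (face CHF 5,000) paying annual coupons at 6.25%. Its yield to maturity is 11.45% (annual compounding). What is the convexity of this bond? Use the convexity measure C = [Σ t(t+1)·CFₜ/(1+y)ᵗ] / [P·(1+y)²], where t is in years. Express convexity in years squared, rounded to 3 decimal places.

41.534

With y = 0.1145:
  t   CF        PV=CF/(1+0.1145)^t    t·PV        t(t+1)·PV
  1       312.50       280.3948       280.3948         560.7896
  2       312.50       251.5880       503.1759       1,509.5278
  3       312.50       225.7407       677.2220       2,708.8880
  4       312.50       202.5488       810.1953       4,050.9765
  5       312.50       181.7396       908.6982       5,452.1891
  6       312.50       163.0683       978.4099       6,848.8692
  7       312.50       146.3152     1,024.2066       8,193.6525
  8     5,312.50     2,231.8159    17,854.5269     160,690.7423
  Σ                  3,683.2113    23,036.8296     190,015.6351
P = 3,683.2113.
Convexity = Σ t(t+1)·PV / [P·(1+y)²] = 190,015.6351 / (3,683.2113 × 1.242110) = 41.53389.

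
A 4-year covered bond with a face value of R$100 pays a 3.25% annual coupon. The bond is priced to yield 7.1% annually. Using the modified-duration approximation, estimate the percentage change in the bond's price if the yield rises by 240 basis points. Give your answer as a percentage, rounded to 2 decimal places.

-8.51%

Periodic yield y = 0.071. Modified duration first:
  t   CF        PV=CF/(1+0.071)^t    t·PV
  1         3.25         3.0345         3.0345
  2         3.25         2.8334         5.6668
  3         3.25         2.6455         7.9366
  4       103.25        78.4752       313.9006
  Σ                     86.9886       330.5385
P = 86.9886; D_Mac = 3.79979 yrs; D_mod = 3.79979/(1+0.071) = 3.54789 yrs.
ΔP/P ≈ -D_mod · Δy = -3.54789 × (+0.024) = -0.085149 = -8.5149%.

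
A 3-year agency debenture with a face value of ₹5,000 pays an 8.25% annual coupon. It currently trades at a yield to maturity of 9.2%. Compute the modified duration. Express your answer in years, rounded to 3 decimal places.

2.541 years

Periodic yield y = 0.092. First find Macaulay duration:
  t   CF        PV=CF/(1+0.092)^t    t·PV
  1       412.50       377.7473       377.7473
  2       412.50       345.9224       691.8448
  3     5,412.50     4,156.5211    12,469.5634
  Σ                  4,880.1908    13,539.1555
P = 4,880.1908; Macaulay duration = 13,539.1555 / 4,880.1908 = 2.77431 years.
Modified duration = D_Mac / (1 + y) = 2.77431 / 1.092 = 2.54058 years.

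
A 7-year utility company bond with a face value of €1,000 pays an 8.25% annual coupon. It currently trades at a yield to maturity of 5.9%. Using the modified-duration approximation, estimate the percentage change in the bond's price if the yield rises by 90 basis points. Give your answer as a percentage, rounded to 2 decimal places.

Periodic yield y = 0.059. Modified duration first:
  t   CF        PV=CF/(1+0.059)^t    t·PV
  1        82.50        77.9037        77.9037
  2        82.50        73.5634       147.1269
  3        82.50        69.4650       208.3950
  4        82.50        65.5949       262.3796
  5        82.50        61.9404       309.7021
  6        82.50        58.4895       350.9372
  7     1,082.50       724.6965     5,072.8757
  Σ                  1,131.6535     6,429.3203
P = 1,131.6535; D_Mac = 5.68135 yrs; D_mod = 5.68135/(1+0.059) = 5.36483 yrs.
ΔP/P ≈ -D_mod · Δy = -5.36483 × (+0.009) = -0.048283 = -4.8283%.

-4.83%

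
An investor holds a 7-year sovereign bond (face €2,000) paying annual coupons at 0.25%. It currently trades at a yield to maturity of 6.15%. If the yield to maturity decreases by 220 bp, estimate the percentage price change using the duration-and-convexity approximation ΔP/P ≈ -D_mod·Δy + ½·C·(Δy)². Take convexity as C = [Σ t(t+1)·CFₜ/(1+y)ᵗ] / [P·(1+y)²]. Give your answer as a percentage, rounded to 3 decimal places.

With y = 0.0615:
  t   CF        PV=CF/(1+0.0615)^t    t·PV        t(t+1)·PV
  1         5.00         4.7103         4.7103           9.4206
  2         5.00         4.4374         8.8748          26.6245
  3         5.00         4.1803        12.5410          50.1639
  4         5.00         3.9381        15.7525          78.7626
  5         5.00         3.7100        18.5498         111.2990
  6         5.00         3.4950        20.9701         146.7910
  7     2,005.00     1,320.3054     9,242.1375      73,937.1003
  Σ                  1,344.7765     9,323.5362      74,360.1619
P = 1,344.7765; D_Mac = 6.93315 yrs; D_mod = 6.53146 yrs; C = 49.07386.
Duration effect: -6.53146 × (-0.022) = +0.143692
Convexity effect: 0.5 × 49.07386 × (-0.022)² = +0.0118759
ΔP/P ≈ +0.143692 + 0.0118759 = +0.155568 = +15.5568%.

+15.557%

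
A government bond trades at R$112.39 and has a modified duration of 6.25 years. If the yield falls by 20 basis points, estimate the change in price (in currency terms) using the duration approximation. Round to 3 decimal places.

Duration approximation: ΔP/P ≈ -D_mod · Δy = -6.25 × (-0.002) = +0.012500.
ΔP ≈ 112.39 × (+0.012500) = +1.404875.

+R$1.405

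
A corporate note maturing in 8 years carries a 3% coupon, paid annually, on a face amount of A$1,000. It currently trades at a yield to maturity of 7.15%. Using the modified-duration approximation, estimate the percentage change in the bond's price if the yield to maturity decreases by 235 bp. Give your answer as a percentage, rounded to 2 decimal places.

Periodic yield y = 0.0715. Modified duration first:
  t   CF        PV=CF/(1+0.0715)^t    t·PV
  1        30.00        27.9981        27.9981
  2        30.00        26.1298        52.2597
  3        30.00        24.3862        73.1587
  4        30.00        22.7590        91.0359
  5        30.00        21.2403       106.2014
  6        30.00        19.8229       118.9377
  7        30.00        18.5002       129.5013
  8     1,030.00       592.7886     4,742.3086
  Σ                    753.6252     5,341.4014
P = 753.6252; D_Mac = 7.08761 yrs; D_mod = 7.08761/(1+0.0715) = 6.61466 yrs.
ΔP/P ≈ -D_mod · Δy = -6.61466 × (-0.0235) = +0.155445 = +15.5445%.

+15.54%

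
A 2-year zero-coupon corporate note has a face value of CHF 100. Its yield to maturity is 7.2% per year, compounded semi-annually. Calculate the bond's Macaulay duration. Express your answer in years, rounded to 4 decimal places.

A zero-coupon bond has a single cash flow at maturity, so its Macaulay duration equals its maturity: 2 years.
(Equivalently: 4 semi-annual periods ÷ 2 = 2 years.)

2.0000 years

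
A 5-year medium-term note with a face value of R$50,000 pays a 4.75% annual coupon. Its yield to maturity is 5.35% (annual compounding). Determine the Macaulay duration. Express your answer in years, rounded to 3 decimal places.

4.560 years

Periodic yield y = 0.0535. Discount each cash flow and weight by its year:
  t   CF        PV=CF/(1+0.0535)^t    t·PV
  1     2,375.00     2,254.3901     2,254.3901
  2     2,375.00     2,139.9052     4,279.8104
  3     2,375.00     2,031.2342     6,093.7025
  4     2,375.00     1,928.0818     7,712.3272
  5    52,375.00    40,360.0166   201,800.0830
  Σ                 48,713.6279   222,140.3133
Price P = Σ PV = 48,713.6279.
Macaulay duration = Σ(t·PV) / P = 222,140.3133 / 48,713.6279 = 4.56013 years.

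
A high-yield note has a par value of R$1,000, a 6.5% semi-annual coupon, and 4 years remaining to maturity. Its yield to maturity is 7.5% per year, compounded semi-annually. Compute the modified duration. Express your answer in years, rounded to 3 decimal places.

3.448 years

Periodic yield y = 0.0375. First find Macaulay duration:
  t   CF        PV=CF/(1+0.0375)^t    t·PV
  1        32.50        31.3253        31.3253
  2        32.50        30.1931        60.3861
  3        32.50        29.1017        87.3052
  4        32.50        28.0499       112.1995
  5        32.50        27.0360       135.1801
  6        32.50        26.0588       156.3529
  7        32.50        25.1169       175.8185
  8     1,032.50       769.1043     6,152.8341
  Σ                    965.9860     6,911.4018
P = 965.9860; Macaulay duration = 6,911.4018 / 965.9860 = 7.15476 half-year periods = 3.57738 years.
Modified duration = D_Mac / (1 + y) = 3.57738 / 1.0375 = 3.44808 years.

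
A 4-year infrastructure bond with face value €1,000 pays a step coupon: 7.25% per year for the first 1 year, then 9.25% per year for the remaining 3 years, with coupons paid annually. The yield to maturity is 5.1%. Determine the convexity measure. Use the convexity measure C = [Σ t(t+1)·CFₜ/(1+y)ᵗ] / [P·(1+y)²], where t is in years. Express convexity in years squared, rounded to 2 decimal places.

15.66

With y = 0.051:
  t   CF        PV=CF/(1+0.051)^t    t·PV        t(t+1)·PV
  1        72.50        68.9819        68.9819         137.9638
  2        92.50        83.7406       167.4813         502.4439
  3        92.50        79.6771       239.0313         956.1253
  4     1,092.50       895.3866     3,581.5463      17,907.7316
  Σ                  1,127.7863     4,057.0409      19,504.2647
P = 1,127.7863.
Convexity = Σ t(t+1)·PV / [P·(1+y)²] = 19,504.2647 / (1,127.7863 × 1.104601) = 15.65660.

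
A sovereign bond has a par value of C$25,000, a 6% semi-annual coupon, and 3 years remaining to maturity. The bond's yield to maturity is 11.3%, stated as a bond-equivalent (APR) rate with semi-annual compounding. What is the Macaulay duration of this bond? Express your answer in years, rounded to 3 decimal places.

2.772 years

Periodic yield y = 0.0565. Discount each cash flow and weight by its period:
  t   CF        PV=CF/(1+0.0565)^t    t·PV
  1       750.00       709.8912       709.8912
  2       750.00       671.9273     1,343.8545
  3       750.00       635.9936     1,907.9809
  4       750.00       601.9817     2,407.9266
  5       750.00       569.7886     2,848.9430
  6    25,750.00    18,516.5565   111,099.3391
  Σ                 21,706.1388   120,317.9353
Price P = Σ PV = 21,706.1388.
Macaulay duration = Σ(t·PV) / P = 120,317.9353 / 21,706.1388 = 5.54304 half-year periods.
In years: 5.54304 / 2 = 2.77152 years.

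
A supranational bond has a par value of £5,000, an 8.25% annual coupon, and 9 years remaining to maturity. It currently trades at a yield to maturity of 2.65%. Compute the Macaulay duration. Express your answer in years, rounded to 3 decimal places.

7.111 years

Periodic yield y = 0.0265. Discount each cash flow and weight by its year:
  t   CF        PV=CF/(1+0.0265)^t    t·PV
  1       412.50       401.8509       401.8509
  2       412.50       391.4768       782.9536
  3       412.50       381.3705     1,144.1115
  4       412.50       371.5251     1,486.1003
  5       412.50       361.9338     1,809.6692
  6       412.50       352.5902     2,115.5412
  7       412.50       343.4878     2,404.4144
  8       412.50       334.6203     2,676.9626
  9     5,412.50     4,277.2765    38,495.4885
  Σ                  7,216.1320    51,317.0923
Price P = Σ PV = 7,216.1320.
Macaulay duration = Σ(t·PV) / P = 51,317.0923 / 7,216.1320 = 7.11144 years.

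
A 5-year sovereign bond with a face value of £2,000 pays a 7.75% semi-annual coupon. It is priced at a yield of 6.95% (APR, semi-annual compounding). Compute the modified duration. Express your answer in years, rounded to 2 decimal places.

Periodic yield y = 0.03475. First find Macaulay duration:
  t   CF        PV=CF/(1+0.03475)^t    t·PV
  1        77.50        74.8973        74.8973
  2        77.50        72.3820       144.7641
  3        77.50        69.9512       209.8537
  4        77.50        67.6021       270.4083
  5        77.50        65.3318       326.6589
  6        77.50        63.1377       378.8265
  7        77.50        61.0174       427.1218
  8        77.50        58.9682       471.7460
  9        77.50        56.9879       512.8913
  10    2,077.50     1,476.3410    14,763.4100
  Σ                  2,066.6168    17,580.5778
P = 2,066.6168; Macaulay duration = 17,580.5778 / 2,066.6168 = 8.50694 half-year periods = 4.25347 years.
Modified duration = D_Mac / (1 + y) = 4.25347 / 1.03475 = 4.11062 years.

4.11 years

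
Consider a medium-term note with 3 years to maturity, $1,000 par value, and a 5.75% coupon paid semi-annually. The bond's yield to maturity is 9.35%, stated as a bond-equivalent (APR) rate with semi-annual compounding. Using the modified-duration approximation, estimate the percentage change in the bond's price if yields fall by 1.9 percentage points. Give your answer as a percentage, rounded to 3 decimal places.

+5.057%

Periodic yield y = 0.04675. Modified duration first:
  t   CF        PV=CF/(1+0.04675)^t    t·PV
  1        28.75        27.4660        27.4660
  2        28.75        26.2393        52.4786
  3        28.75        25.0674        75.2021
  4        28.75        23.9478        95.7913
  5        28.75        22.8783       114.3913
  6     1,028.75       782.0815     4,692.4892
  Σ                    907.6802     5,057.8184
P = 907.6802; D_Mac = 5.57225 half-year periods = 2.78612 yrs; D_mod = 2.78612/(1+0.04675) = 2.66169 yrs.
ΔP/P ≈ -D_mod · Δy = -2.66169 × (-0.019) = +0.050572 = +5.0572%.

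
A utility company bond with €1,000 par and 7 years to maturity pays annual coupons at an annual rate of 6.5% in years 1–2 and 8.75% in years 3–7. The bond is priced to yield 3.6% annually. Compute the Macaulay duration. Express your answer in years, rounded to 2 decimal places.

Periodic yield y = 0.036. Discount each cash flow and weight by its year:
  t   CF        PV=CF/(1+0.036)^t    t·PV
  1        65.00        62.7413        62.7413
  2        65.00        60.5611       121.1222
  3        87.50        78.6917       236.0750
  4        87.50        75.9572       303.8289
  5        87.50        73.3178       366.5889
  6        87.50        70.7701       424.6203
  7     1,087.50       849.0064     5,943.0450
  Σ                  1,271.0456     7,458.0216
Price P = Σ PV = 1,271.0456.
Macaulay duration = Σ(t·PV) / P = 7,458.0216 / 1,271.0456 = 5.86763 years.

5.87 years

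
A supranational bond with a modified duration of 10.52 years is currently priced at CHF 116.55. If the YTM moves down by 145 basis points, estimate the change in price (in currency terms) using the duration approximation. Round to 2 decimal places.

+CHF 17.78

Duration approximation: ΔP/P ≈ -D_mod · Δy = -10.52 × (-0.0145) = +0.152540.
ΔP ≈ 116.55 × (+0.152540) = +17.778537.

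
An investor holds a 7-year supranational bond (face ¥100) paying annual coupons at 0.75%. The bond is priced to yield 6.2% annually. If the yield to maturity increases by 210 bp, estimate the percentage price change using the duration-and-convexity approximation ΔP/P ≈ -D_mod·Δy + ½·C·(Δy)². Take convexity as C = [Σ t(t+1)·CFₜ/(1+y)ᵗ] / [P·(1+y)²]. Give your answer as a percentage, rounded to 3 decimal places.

-12.405%

With y = 0.062:
  t   CF        PV=CF/(1+0.062)^t    t·PV        t(t+1)·PV
  1         0.75         0.7062         0.7062           1.4124
  2         0.75         0.6650         1.3300           3.9899
  3         0.75         0.6262         1.8785           7.5140
  4         0.75         0.5896         2.3584          11.7922
  5         0.75         0.5552         2.7759          16.6556
  6         0.75         0.5228         3.1366          21.9565
  7       100.75        66.1262       462.8833       3,703.0661
  Σ                     69.7911       475.0689       3,766.3867
P = 69.7911; D_Mac = 6.80701 yrs; D_mod = 6.40962 yrs; C = 47.84932.
Duration effect: -6.40962 × (+0.021) = -0.134602
Convexity effect: 0.5 × 47.84932 × (0.021)² = +0.0105508
ΔP/P ≈ -0.134602 + 0.0105508 = -0.124051 = -12.4051%.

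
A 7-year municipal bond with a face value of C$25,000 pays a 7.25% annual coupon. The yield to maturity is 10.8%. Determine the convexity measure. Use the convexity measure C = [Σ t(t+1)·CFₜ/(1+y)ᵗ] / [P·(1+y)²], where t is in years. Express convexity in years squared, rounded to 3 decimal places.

With y = 0.108:
  t   CF        PV=CF/(1+0.108)^t    t·PV        t(t+1)·PV
  1     1,812.50     1,635.8303     1,635.8303       3,271.6606
  2     1,812.50     1,476.3812     2,952.7623       8,858.2870
  3     1,812.50     1,332.4740     3,997.4219      15,989.6876
  4     1,812.50     1,202.5938     4,810.3753      24,051.8767
  5     1,812.50     1,085.3735     5,426.8675      32,561.2050
  6     1,812.50       979.5790     5,877.4738      41,142.3167
  7    26,812.50    13,078.5316    91,549.7214     732,397.7708
  Σ                 20,790.7634   116,250.4526     858,272.8045
P = 20,790.7634.
Convexity = Σ t(t+1)·PV / [P·(1+y)²] = 858,272.8045 / (20,790.7634 × 1.227664) = 33.62601.

33.626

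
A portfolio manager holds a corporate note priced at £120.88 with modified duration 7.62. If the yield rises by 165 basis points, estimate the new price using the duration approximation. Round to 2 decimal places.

Duration approximation: ΔP/P ≈ -D_mod · Δy = -7.62 × (+0.0165) = -0.125730.
New price ≈ 120.88 × (1 - 0.125730) = 105.6817576.

£105.68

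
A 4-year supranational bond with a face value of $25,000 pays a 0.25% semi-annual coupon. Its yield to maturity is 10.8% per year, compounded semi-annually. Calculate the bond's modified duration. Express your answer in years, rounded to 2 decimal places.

Periodic yield y = 0.054. First find Macaulay duration:
  t   CF        PV=CF/(1+0.054)^t    t·PV
  1        31.25        29.6490        29.6490
  2        31.25        28.1299        56.2599
  3        31.25        26.6887        80.0662
  4        31.25        25.3214       101.2856
  5        31.25        24.0241       120.1205
  6        31.25        22.7933       136.7595
  7        31.25        21.6255       151.3784
  8    25,031.25    16,434.5437   131,476.3497
  Σ                 16,612.7756   132,151.8687
P = 16,612.7756; Macaulay duration = 132,151.8687 / 16,612.7756 = 7.95483 half-year periods = 3.97742 years.
Modified duration = D_Mac / (1 + y) = 3.97742 / 1.054 = 3.77364 years.

3.77 years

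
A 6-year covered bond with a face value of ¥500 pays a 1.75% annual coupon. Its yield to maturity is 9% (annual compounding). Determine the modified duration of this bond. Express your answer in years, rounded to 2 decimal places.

5.21 years

Periodic yield y = 0.09. First find Macaulay duration:
  t   CF        PV=CF/(1+0.09)^t    t·PV
  1         8.75         8.0275         8.0275
  2         8.75         7.3647        14.7294
  3         8.75         6.7566        20.2698
  4         8.75         6.1987        24.7949
  5         8.75         5.6869        28.4345
  6       508.75       303.3510     1,820.1060
  Σ                    337.3855     1,916.3621
P = 337.3855; Macaulay duration = 1,916.3621 / 337.3855 = 5.68004 years.
Modified duration = D_Mac / (1 + y) = 5.68004 / 1.09 = 5.21104 years.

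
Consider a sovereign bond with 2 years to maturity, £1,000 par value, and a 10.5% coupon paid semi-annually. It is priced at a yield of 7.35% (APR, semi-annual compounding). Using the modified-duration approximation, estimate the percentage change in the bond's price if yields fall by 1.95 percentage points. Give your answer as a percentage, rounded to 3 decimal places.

Periodic yield y = 0.03675. Modified duration first:
  t   CF        PV=CF/(1+0.03675)^t    t·PV
  1        52.50        50.6390        50.6390
  2        52.50        48.8440        97.6880
  3        52.50        47.1126       141.3378
  4     1,052.50       911.0158     3,644.0634
  Σ                  1,057.6115     3,933.7282
P = 1,057.6115; D_Mac = 3.71945 half-year periods = 1.85972 yrs; D_mod = 1.85972/(1+0.03675) = 1.79380 yrs.
ΔP/P ≈ -D_mod · Δy = -1.79380 × (-0.0195) = +0.034979 = +3.4979%.

+3.498%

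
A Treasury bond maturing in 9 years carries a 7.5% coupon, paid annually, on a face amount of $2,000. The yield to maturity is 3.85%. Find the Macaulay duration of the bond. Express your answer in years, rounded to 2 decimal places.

Periodic yield y = 0.0385. Discount each cash flow and weight by its year:
  t   CF        PV=CF/(1+0.0385)^t    t·PV
  1       150.00       144.4391       144.4391
  2       150.00       139.0843       278.1687
  3       150.00       133.9281       401.7843
  4       150.00       128.9630       515.8522
  5       150.00       124.1820       620.9101
  6       150.00       119.5783       717.4696
  7       150.00       115.1452       806.0162
  8       150.00       110.8764       887.0115
  9     2,150.00     1,530.3119    13,772.8070
  Σ                  2,546.5084    18,144.4587
Price P = Σ PV = 2,546.5084.
Macaulay duration = Σ(t·PV) / P = 18,144.4587 / 2,546.5084 = 7.12523 years.

7.13 years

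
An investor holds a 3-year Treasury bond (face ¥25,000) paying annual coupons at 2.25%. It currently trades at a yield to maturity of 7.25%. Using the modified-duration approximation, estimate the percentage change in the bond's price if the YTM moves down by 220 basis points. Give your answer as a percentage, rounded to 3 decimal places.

+6.009%

Periodic yield y = 0.0725. Modified duration first:
  t   CF        PV=CF/(1+0.0725)^t    t·PV
  1       562.50       524.4755       524.4755
  2       562.50       489.0215       978.0429
  3    25,562.50    20,721.0340    62,163.1019
  Σ                 21,734.5310    63,665.6204
P = 21,734.5310; D_Mac = 2.92924 yrs; D_mod = 2.92924/(1+0.0725) = 2.73122 yrs.
ΔP/P ≈ -D_mod · Δy = -2.73122 × (-0.022) = +0.060087 = +6.0087%.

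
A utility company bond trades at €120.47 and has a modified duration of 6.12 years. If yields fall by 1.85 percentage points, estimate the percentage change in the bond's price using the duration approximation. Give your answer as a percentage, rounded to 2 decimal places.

+11.32%

Duration approximation: ΔP/P ≈ -D_mod · Δy = -6.12 × (-0.0185) = +0.113220.
As a percentage: +11.3220%.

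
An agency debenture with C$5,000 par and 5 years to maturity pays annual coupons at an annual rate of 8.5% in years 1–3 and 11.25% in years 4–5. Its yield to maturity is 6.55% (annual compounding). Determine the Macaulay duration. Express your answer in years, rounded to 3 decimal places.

Periodic yield y = 0.0655. Discount each cash flow and weight by its year:
  t   CF        PV=CF/(1+0.0655)^t    t·PV
  1       425.00       398.8738       398.8738
  2       425.00       374.3536       748.7072
  3       425.00       351.3408     1,054.0224
  4       562.50       436.4241     1,745.6963
  5     5,562.50     4,050.4451    20,252.2257
  Σ                  5,611.4374    24,199.5254
Price P = Σ PV = 5,611.4374.
Macaulay duration = Σ(t·PV) / P = 24,199.5254 / 5,611.4374 = 4.31254 years.

4.313 years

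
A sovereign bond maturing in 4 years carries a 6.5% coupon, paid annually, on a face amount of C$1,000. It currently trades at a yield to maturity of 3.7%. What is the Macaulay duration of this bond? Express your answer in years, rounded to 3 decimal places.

3.667 years

Periodic yield y = 0.037. Discount each cash flow and weight by its year:
  t   CF        PV=CF/(1+0.037)^t    t·PV
  1        65.00        62.6808        62.6808
  2        65.00        60.4444       120.8887
  3        65.00        58.2877       174.8632
  4     1,065.00       920.9469     3,683.7875
  Σ                  1,102.3598     4,042.2202
Price P = Σ PV = 1,102.3598.
Macaulay duration = Σ(t·PV) / P = 4,042.2202 / 1,102.3598 = 3.66688 years.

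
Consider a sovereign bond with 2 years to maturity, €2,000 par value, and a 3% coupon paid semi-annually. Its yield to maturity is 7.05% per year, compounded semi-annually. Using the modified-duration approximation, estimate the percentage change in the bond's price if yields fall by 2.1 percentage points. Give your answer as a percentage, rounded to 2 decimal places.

+3.96%

Periodic yield y = 0.03525. Modified duration first:
  t   CF        PV=CF/(1+0.03525)^t    t·PV
  1        30.00        28.9785        28.9785
  2        30.00        27.9918        55.9836
  3        30.00        27.0387        81.1160
  4     2,030.00     1,767.3195     7,069.2782
  Σ                  1,851.3285     7,235.3563
P = 1,851.3285; D_Mac = 3.90820 half-year periods = 1.95410 yrs; D_mod = 1.95410/(1+0.03525) = 1.88756 yrs.
ΔP/P ≈ -D_mod · Δy = -1.88756 × (-0.021) = +0.039639 = +3.9639%.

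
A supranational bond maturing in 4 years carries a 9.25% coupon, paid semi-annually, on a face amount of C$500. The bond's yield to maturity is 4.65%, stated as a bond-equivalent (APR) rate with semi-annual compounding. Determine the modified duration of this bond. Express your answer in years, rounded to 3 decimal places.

Periodic yield y = 0.02325. First find Macaulay duration:
  t   CF        PV=CF/(1+0.02325)^t    t·PV
  1       23.125        22.5996        22.5996
  2       23.125        22.0861        44.1721
  3       23.125        21.5842        64.7527
  4       23.125        21.0938        84.3752
  5       23.125        20.6145       103.0725
  6       23.125        20.1461       120.8767
  7       23.125        19.6884       137.8185
  8      523.125       435.2627     3,482.1016
  Σ                    583.0753     4,059.7688
P = 583.0753; Macaulay duration = 4,059.7688 / 583.0753 = 6.96268 half-year periods = 3.48134 years.
Modified duration = D_Mac / (1 + y) = 3.48134 / 1.02325 = 3.40224 years.

3.402 years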